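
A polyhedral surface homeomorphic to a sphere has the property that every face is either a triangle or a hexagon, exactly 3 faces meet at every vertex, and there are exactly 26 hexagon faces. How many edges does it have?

Let x be the number of triangles; then F = 26 + x.
Edge–face incidences: 2E = 6·26 + 3·x = 156 + 3x.
Every vertex has degree 3, so 3V = 2E.
Euler: V − E + F = 2 ⇒ (2E)/3 − E + (26 + x) = 2.
Multiply by 6: 2·(2E) − 3·(2E) + 6·(26 + x) = 12, i.e. 156 + 6x − (156 + 3x) = 12.
Collecting terms: 3x = 12, so x = 4.
Then 2E = 156 + 3·4 = 168, so E = 84, V = 2E/3 = 56, F = 26 + 4 = 30.

84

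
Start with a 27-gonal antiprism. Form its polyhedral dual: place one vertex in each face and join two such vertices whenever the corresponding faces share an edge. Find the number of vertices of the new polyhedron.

56

The base solid has V = 54, E = 108, F = 56.
The dual swaps V and F and preserves E: V′ = F = 56, E′ = E = 108, F′ = V = 54.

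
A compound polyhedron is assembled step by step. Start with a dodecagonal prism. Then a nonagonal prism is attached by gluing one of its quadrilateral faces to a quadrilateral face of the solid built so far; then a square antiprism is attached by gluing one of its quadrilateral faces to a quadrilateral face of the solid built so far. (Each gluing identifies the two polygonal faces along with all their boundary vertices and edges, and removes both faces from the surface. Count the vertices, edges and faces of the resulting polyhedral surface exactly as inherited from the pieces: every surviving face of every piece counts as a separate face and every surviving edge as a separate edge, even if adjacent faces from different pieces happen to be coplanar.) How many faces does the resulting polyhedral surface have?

A dodecagonal prism: V=24, E=36, F=14.
Attach a nonagonal prism (V=18, E=27, F=11) along a 4-gon: merge 4 vertices and 4 edges, delete both glued faces → V=38, E=59, F=23.
Attach a square antiprism (V=8, E=16, F=10) along a 4-gon: merge 4 vertices and 4 edges, delete both glued faces → V=42, E=71, F=31.
Check: V − E + F = 42 − 71 + 31 = 2.

31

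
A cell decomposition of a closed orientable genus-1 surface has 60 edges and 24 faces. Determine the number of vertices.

36

For a closed orientable surface of genus 1, χ = 2 − 2·1 = 0.
V = 0 + E − F = 0 + 60 − 24 = 36.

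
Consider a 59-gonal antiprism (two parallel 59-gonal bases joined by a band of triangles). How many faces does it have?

An antiprism on an n-gon has two n-gon caps and 2n triangles: V = 2·59 = 118, E = 4·59 = 236, F = 2·59 + 2 = 120.

120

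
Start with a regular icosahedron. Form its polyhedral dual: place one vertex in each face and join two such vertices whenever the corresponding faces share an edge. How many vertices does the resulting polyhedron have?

20

The base solid has V = 12, E = 30, F = 20.
The dual swaps V and F and preserves E: V′ = F = 20, E′ = E = 30, F′ = V = 12.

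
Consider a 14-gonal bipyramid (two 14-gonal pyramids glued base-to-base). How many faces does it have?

A bipyramid over an n-gon has 2n triangular faces and n + 2 vertices: V = 14 + 2 = 16, E = 3·14 = 42, F = 2·14 = 28.

28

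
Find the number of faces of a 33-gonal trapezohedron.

66

The n-trapezohedron (dual of the n-antiprism) has V = 2·33 + 2 = 68, E = 4·33 = 132, F = 2·33 = 66.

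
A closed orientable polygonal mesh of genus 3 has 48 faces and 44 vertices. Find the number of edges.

96

For a closed orientable surface of genus 3, χ = 2 − 2·3 = -4.
E = V + F − (-4) = 44 + 48 − (-4) = 96.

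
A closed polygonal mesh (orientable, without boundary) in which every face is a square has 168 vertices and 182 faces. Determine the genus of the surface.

8

Every face is a square, so 2E = 4·182 = 728, giving E = 364.
χ = V − E + F = 168 − 364 + 182 = -14.
For a closed orientable surface χ = 2 − 2g, so g = (2 − (-14))/2 = 8.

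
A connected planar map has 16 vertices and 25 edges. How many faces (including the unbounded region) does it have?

Euler's formula for a connected plane graph: V − E + F = 2, so F = 2 − 16 + 25 = 11.

11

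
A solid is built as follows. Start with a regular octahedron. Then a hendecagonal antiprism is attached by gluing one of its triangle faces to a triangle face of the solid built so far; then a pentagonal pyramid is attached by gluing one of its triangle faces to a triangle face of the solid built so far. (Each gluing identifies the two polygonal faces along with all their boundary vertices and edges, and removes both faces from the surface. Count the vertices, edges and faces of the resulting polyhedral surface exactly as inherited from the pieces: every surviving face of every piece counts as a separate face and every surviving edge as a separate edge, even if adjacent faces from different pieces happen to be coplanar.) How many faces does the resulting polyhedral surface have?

A regular octahedron: V=6, E=12, F=8.
Attach a hendecagonal antiprism (V=22, E=44, F=24) along a 3-gon: merge 3 vertices and 3 edges, delete both glued faces → V=25, E=53, F=30.
Attach a pentagonal pyramid (V=6, E=10, F=6) along a 3-gon: merge 3 vertices and 3 edges, delete both glued faces → V=28, E=60, F=34.
Check: V − E + F = 28 − 60 + 34 = 2.

34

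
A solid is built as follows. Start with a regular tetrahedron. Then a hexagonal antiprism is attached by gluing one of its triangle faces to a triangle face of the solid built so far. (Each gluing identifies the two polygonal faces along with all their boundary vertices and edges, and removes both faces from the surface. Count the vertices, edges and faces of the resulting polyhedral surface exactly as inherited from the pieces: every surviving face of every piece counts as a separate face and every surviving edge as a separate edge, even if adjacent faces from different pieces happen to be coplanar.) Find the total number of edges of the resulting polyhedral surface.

A regular tetrahedron: V=4, E=6, F=4.
Attach a hexagonal antiprism (V=12, E=24, F=14) along a 3-gon: merge 3 vertices and 3 edges, delete both glued faces → V=13, E=27, F=16.
Check: V − E + F = 13 − 27 + 16 = 2.

27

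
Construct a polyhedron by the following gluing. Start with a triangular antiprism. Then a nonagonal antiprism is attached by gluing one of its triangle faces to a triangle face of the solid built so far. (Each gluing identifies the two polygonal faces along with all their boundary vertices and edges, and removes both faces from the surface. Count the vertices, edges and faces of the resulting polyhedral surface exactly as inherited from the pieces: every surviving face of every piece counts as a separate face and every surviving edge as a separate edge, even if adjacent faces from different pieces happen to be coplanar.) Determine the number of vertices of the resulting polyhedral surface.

21

A triangular antiprism: V=6, E=12, F=8.
Attach a nonagonal antiprism (V=18, E=36, F=20) along a 3-gon: merge 3 vertices and 3 edges, delete both glued faces → V=21, E=45, F=26.
Check: V − E + F = 21 − 45 + 26 = 2.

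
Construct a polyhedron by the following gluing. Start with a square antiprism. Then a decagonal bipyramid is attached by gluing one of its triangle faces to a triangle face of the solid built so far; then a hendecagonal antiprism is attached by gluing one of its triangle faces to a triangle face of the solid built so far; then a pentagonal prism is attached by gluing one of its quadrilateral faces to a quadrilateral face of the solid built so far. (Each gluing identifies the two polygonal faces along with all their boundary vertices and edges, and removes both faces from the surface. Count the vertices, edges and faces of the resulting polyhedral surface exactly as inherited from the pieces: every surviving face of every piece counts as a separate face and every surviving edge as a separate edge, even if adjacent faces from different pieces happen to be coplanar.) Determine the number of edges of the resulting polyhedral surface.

A square antiprism: V=8, E=16, F=10.
Attach a decagonal bipyramid (V=12, E=30, F=20) along a 3-gon: merge 3 vertices and 3 edges, delete both glued faces → V=17, E=43, F=28.
Attach a hendecagonal antiprism (V=22, E=44, F=24) along a 3-gon: merge 3 vertices and 3 edges, delete both glued faces → V=36, E=84, F=50.
Attach a pentagonal prism (V=10, E=15, F=7) along a 4-gon: merge 4 vertices and 4 edges, delete both glued faces → V=42, E=95, F=55.
Check: V − E + F = 42 − 95 + 55 = 2.

95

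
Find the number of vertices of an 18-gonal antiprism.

An antiprism on an n-gon has two n-gon caps and 2n triangles: V = 2·18 = 36, E = 4·18 = 72, F = 2·18 + 2 = 38.

36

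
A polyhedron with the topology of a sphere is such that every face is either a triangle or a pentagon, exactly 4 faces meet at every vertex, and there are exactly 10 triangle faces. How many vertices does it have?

10

Let x be the number of pentagons; then F = 10 + x.
Edge–face incidences: 2E = 3·10 + 5·x = 30 + 5x.
Every vertex has degree 4, so 4V = 2E.
Euler: V − E + F = 2 ⇒ (2E)/4 − E + (10 + x) = 2.
Multiply by 8: 2·(2E) − 4·(2E) + 8·(10 + x) = 16, i.e. 80 + 8x − 2·(30 + 5x) = 16.
Collecting terms: −2x + 20 = 16, so −2x = −4, so x = 2.
Then 2E = 30 + 5·2 = 40, so E = 20, V = 2E/4 = 10, F = 10 + 2 = 12.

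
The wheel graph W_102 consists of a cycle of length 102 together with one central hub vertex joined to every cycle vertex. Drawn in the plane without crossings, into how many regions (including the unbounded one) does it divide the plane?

W_102 has V = 102 + 1 = 103 vertices and E = 2·102 = 204 edges.
By Euler's formula F = 2 − V + E = 2 − 103 + 204 = 103.

103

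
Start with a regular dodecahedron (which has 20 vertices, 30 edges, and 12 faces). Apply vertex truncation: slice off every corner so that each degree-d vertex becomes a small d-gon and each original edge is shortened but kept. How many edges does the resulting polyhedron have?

90

Truncation replaces each original edge-end by a new vertex, so V′ = 2E = 60.
Each original edge survives, and each old vertex of degree d contributes d new edges; summing degrees gives Σd = 2E, so E′ = E + 2E = 3E = 90.
Each original face survives and each original vertex becomes one new face: F′ = F + V = 32.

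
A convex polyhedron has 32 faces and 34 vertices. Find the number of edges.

Here V − E + F = 2.
E = V + F − (2) = 34 + 32 − (2) = 64.

64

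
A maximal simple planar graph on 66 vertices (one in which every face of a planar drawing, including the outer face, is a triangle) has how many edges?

192

In a plane triangulation 3F = 2E and V − E + F = 2, so E = 3V − 6 = 3·66 − 6 = 192.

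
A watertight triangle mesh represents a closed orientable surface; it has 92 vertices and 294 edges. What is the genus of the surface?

Every face is a triangle and each edge borders two faces, so 3F = 2·294, giving F = 196.
χ = V − E + F = 92 − 294 + 196 = -6.
For a closed orientable surface χ = 2 − 2g, so g = (2 − (-6))/2 = 4.

4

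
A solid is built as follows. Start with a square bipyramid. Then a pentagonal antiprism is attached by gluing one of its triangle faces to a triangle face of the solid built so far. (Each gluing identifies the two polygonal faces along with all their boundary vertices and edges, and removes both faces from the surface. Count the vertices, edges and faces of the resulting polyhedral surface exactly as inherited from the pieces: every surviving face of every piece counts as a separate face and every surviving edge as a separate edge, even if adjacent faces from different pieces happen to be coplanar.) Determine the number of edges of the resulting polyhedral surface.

A square bipyramid: V=6, E=12, F=8.
Attach a pentagonal antiprism (V=10, E=20, F=12) along a 3-gon: merge 3 vertices and 3 edges, delete both glued faces → V=13, E=29, F=18.
Check: V − E + F = 13 − 29 + 18 = 2.

29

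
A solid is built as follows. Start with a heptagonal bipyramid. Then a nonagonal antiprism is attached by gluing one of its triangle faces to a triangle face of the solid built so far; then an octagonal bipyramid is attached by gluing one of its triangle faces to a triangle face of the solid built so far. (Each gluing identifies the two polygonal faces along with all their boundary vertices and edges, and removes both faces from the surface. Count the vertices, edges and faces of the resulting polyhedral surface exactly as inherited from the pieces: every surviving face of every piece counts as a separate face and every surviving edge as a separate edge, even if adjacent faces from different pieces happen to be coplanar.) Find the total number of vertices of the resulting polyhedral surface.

31

A heptagonal bipyramid: V=9, E=21, F=14.
Attach a nonagonal antiprism (V=18, E=36, F=20) along a 3-gon: merge 3 vertices and 3 edges, delete both glued faces → V=24, E=54, F=32.
Attach an octagonal bipyramid (V=10, E=24, F=16) along a 3-gon: merge 3 vertices and 3 edges, delete both glued faces → V=31, E=75, F=46.
Check: V − E + F = 31 − 75 + 46 = 2.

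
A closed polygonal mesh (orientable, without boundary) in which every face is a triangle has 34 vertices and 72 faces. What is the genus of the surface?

2

Every face is a triangle, so 2E = 3·72 = 216, giving E = 108.
χ = V − E + F = 34 − 108 + 72 = -2.
For a closed orientable surface χ = 2 − 2g, so g = (2 − (-2))/2 = 2.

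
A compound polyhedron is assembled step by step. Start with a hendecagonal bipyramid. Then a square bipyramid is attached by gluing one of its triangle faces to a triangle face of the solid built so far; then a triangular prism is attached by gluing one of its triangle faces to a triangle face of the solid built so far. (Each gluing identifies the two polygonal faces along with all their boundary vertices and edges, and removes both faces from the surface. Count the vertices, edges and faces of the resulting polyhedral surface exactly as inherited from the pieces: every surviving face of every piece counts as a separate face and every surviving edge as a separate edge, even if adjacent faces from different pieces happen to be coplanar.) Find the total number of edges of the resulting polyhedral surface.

48

A hendecagonal bipyramid: V=13, E=33, F=22.
Attach a square bipyramid (V=6, E=12, F=8) along a 3-gon: merge 3 vertices and 3 edges, delete both glued faces → V=16, E=42, F=28.
Attach a triangular prism (V=6, E=9, F=5) along a 3-gon: merge 3 vertices and 3 edges, delete both glued faces → V=19, E=48, F=31.
Check: V − E + F = 19 − 48 + 31 = 2.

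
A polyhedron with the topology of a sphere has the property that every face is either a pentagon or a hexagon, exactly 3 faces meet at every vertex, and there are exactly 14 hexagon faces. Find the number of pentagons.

12

Let x be the number of pentagons; then F = 14 + x.
Edge–face incidences: 2E = 6·14 + 5·x = 84 + 5x.
Every vertex has degree 3, so 3V = 2E.
Euler: V − E + F = 2 ⇒ (2E)/3 − E + (14 + x) = 2.
Multiply by 6: 2·(2E) − 3·(2E) + 6·(14 + x) = 12, i.e. 84 + 6x − (84 + 5x) = 12.
Collecting terms: x = 12.
Then 2E = 84 + 5·12 = 144, so E = 72, V = 2E/3 = 48, F = 14 + 12 = 26.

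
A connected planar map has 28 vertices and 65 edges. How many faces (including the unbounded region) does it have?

Euler's formula for a connected plane graph: V − E + F = 2, so F = 2 − 28 + 65 = 39.

39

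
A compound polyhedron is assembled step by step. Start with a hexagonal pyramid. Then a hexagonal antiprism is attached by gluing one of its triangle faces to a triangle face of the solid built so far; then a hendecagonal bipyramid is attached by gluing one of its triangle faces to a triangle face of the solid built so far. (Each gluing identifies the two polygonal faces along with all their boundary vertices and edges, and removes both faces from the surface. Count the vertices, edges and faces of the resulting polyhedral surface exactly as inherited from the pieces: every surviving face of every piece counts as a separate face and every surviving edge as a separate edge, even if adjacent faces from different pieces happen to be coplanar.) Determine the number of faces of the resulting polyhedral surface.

A hexagonal pyramid: V=7, E=12, F=7.
Attach a hexagonal antiprism (V=12, E=24, F=14) along a 3-gon: merge 3 vertices and 3 edges, delete both glued faces → V=16, E=33, F=19.
Attach a hendecagonal bipyramid (V=13, E=33, F=22) along a 3-gon: merge 3 vertices and 3 edges, delete both glued faces → V=26, E=63, F=39.
Check: V − E + F = 26 − 63 + 39 = 2.

39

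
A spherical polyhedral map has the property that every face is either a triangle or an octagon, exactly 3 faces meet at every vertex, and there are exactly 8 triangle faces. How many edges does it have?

Let x be the number of octagons; then F = 8 + x.
Edge–face incidences: 2E = 3·8 + 8·x = 24 + 8x.
Every vertex has degree 3, so 3V = 2E.
Euler: V − E + F = 2 ⇒ (2E)/3 − E + (8 + x) = 2.
Multiply by 6: 2·(2E) − 3·(2E) + 6·(8 + x) = 12, i.e. 48 + 6x − (24 + 8x) = 12.
Collecting terms: −2x + 24 = 12, so −2x = −12, so x = 6.
Then 2E = 24 + 8·6 = 72, so E = 36, V = 2E/3 = 24, F = 8 + 6 = 14.

36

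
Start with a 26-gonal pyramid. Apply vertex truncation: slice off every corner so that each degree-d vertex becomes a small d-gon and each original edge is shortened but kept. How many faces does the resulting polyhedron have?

The base solid has V = 27, E = 52, F = 27.
Truncation replaces each original edge-end by a new vertex, so V′ = 2E = 104.
Each original edge survives, and each old vertex of degree d contributes d new edges; summing degrees gives Σd = 2E, so E′ = E + 2E = 3E = 156.
Each original face survives and each original vertex becomes one new face: F′ = F + V = 54.

54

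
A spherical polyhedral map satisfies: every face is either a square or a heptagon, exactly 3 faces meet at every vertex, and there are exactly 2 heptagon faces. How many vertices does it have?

14

Let x be the number of squares; then F = 2 + x.
Edge–face incidences: 2E = 7·2 + 4·x = 14 + 4x.
Every vertex has degree 3, so 3V = 2E.
Euler: V − E + F = 2 ⇒ (2E)/3 − E + (2 + x) = 2.
Multiply by 6: 2·(2E) − 3·(2E) + 6·(2 + x) = 12, i.e. 12 + 6x − (14 + 4x) = 12.
Collecting terms: 2x − 2 = 12, so 2x = 14, so x = 7.
Then 2E = 14 + 4·7 = 42, so E = 21, V = 2E/3 = 14, F = 2 + 7 = 9.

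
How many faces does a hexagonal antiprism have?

An antiprism on an n-gon has two n-gon caps and 2n triangles: V = 2·6 = 12, E = 4·6 = 24, F = 2·6 + 2 = 14.

14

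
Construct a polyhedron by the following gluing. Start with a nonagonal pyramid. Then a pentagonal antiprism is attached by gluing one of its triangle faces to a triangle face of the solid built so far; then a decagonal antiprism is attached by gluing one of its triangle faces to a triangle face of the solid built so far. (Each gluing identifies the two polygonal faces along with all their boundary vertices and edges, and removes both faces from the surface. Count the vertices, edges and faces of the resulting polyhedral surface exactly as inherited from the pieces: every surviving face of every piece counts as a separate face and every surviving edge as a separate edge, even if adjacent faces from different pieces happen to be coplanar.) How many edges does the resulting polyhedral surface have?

A nonagonal pyramid: V=10, E=18, F=10.
Attach a pentagonal antiprism (V=10, E=20, F=12) along a 3-gon: merge 3 vertices and 3 edges, delete both glued faces → V=17, E=35, F=20.
Attach a decagonal antiprism (V=20, E=40, F=22) along a 3-gon: merge 3 vertices and 3 edges, delete both glued faces → V=34, E=72, F=40.
Check: V − E + F = 34 − 72 + 40 = 2.

72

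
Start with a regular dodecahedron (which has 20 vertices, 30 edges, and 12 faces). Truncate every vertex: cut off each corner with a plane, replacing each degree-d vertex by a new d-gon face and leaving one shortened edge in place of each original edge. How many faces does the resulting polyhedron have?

Truncation replaces each original edge-end by a new vertex, so V′ = 2E = 60.
Each original edge survives, and each old vertex of degree d contributes d new edges; summing degrees gives Σd = 2E, so E′ = E + 2E = 3E = 90.
Each original face survives and each original vertex becomes one new face: F′ = F + V = 32.

32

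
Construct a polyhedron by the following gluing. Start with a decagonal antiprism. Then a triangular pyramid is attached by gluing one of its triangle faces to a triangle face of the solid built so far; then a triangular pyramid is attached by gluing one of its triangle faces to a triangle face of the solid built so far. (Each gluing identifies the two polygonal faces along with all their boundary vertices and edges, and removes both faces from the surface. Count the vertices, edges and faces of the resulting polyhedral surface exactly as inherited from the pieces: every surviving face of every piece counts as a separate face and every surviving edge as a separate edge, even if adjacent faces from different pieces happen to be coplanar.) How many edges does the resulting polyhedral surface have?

A decagonal antiprism: V=20, E=40, F=22.
Attach a triangular pyramid (V=4, E=6, F=4) along a 3-gon: merge 3 vertices and 3 edges, delete both glued faces → V=21, E=43, F=24.
Attach a triangular pyramid (V=4, E=6, F=4) along a 3-gon: merge 3 vertices and 3 edges, delete both glued faces → V=22, E=46, F=26.
Check: V − E + F = 22 − 46 + 26 = 2.

46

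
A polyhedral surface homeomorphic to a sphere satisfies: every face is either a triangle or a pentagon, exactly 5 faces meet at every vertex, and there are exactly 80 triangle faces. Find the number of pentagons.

12

Let x be the number of pentagons; then F = 80 + x.
Edge–face incidences: 2E = 3·80 + 5·x = 240 + 5x.
Every vertex has degree 5, so 5V = 2E.
Euler: V − E + F = 2 ⇒ (2E)/5 − E + (80 + x) = 2.
Multiply by 10: 2·(2E) − 5·(2E) + 10·(80 + x) = 20, i.e. 800 + 10x − 3·(240 + 5x) = 20.
Collecting terms: −5x + 80 = 20, so −5x = −60, so x = 12.
Then 2E = 240 + 5·12 = 300, so E = 150, V = 2E/5 = 60, F = 80 + 12 = 92.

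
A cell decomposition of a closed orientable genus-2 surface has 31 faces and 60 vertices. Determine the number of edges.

93

For a closed orientable surface of genus 2, χ = 2 − 2·2 = -2.
E = V + F − (-2) = 60 + 31 − (-2) = 93.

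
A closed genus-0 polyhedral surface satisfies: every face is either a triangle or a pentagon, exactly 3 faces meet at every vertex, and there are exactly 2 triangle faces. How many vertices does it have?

Let x be the number of pentagons; then F = 2 + x.
Edge–face incidences: 2E = 3·2 + 5·x = 6 + 5x.
Every vertex has degree 3, so 3V = 2E.
Euler: V − E + F = 2 ⇒ (2E)/3 − E + (2 + x) = 2.
Multiply by 6: 2·(2E) − 3·(2E) + 6·(2 + x) = 12, i.e. 12 + 6x − (6 + 5x) = 12.
Collecting terms: x + 6 = 12, so x = 6.
Then 2E = 6 + 5·6 = 36, so E = 18, V = 2E/3 = 12, F = 2 + 6 = 8.

12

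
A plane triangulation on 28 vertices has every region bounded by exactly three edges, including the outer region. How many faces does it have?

In a plane triangulation 3F = 2E and V − E + F = 2, so F = 2V − 4 = 2·28 − 4 = 52.

52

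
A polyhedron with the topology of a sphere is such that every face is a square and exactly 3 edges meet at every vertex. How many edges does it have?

12

Each face has 4 edges and each edge borders two faces, so 2E = 4F.
Each vertex has degree 3, so 3V = 2E and hence V = 4F/3.
Euler: V − E + F = 2 ⇒ (4F/3) − (4F/2) + F = 2.
Multiply by 6: (8 − 12 + 6)F = 12, i.e. 2F = 12.
So F = 6, E = 4·6/2 = 12, V = 4·6/3 = 8.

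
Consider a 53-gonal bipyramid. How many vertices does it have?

55

A bipyramid over an n-gon has 2n triangular faces and n + 2 vertices: V = 53 + 2 = 55, E = 3·53 = 159, F = 2·53 = 106.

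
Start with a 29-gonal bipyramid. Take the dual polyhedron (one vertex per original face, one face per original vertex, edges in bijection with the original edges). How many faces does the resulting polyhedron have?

31

The base solid has V = 31, E = 87, F = 58.
The dual swaps V and F and preserves E: V′ = F = 58, E′ = E = 87, F′ = V = 31.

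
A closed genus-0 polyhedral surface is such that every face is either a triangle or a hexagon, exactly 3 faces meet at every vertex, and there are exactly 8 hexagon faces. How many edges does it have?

Let x be the number of triangles; then F = 8 + x.
Edge–face incidences: 2E = 6·8 + 3·x = 48 + 3x.
Every vertex has degree 3, so 3V = 2E.
Euler: V − E + F = 2 ⇒ (2E)/3 − E + (8 + x) = 2.
Multiply by 6: 2·(2E) − 3·(2E) + 6·(8 + x) = 12, i.e. 48 + 6x − (48 + 3x) = 12.
Collecting terms: 3x = 12, so x = 4.
Then 2E = 48 + 3·4 = 60, so E = 30, V = 2E/3 = 20, F = 8 + 4 = 12.

30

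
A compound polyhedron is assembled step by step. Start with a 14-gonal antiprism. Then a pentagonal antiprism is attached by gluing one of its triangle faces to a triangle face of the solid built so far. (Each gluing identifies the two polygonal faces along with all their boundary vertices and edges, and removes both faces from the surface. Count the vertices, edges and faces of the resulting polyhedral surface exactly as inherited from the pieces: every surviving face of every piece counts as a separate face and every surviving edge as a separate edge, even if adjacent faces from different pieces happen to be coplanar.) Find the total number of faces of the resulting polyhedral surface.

A 14-gonal antiprism: V=28, E=56, F=30.
Attach a pentagonal antiprism (V=10, E=20, F=12) along a 3-gon: merge 3 vertices and 3 edges, delete both glued faces → V=35, E=73, F=40.
Check: V − E + F = 35 − 73 + 40 = 2.

40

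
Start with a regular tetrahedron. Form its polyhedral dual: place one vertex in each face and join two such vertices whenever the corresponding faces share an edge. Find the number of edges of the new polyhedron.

The base solid has V = 4, E = 6, F = 4.
The dual swaps V and F and preserves E: V′ = F = 4, E′ = E = 6, F′ = V = 4.

6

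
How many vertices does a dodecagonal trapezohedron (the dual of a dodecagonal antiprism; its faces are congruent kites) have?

26

The n-trapezohedron (dual of the n-antiprism) has V = 2·12 + 2 = 26, E = 4·12 = 48, F = 2·12 = 24.
Check: V − E + F = 26 − 48 + 24 = 2.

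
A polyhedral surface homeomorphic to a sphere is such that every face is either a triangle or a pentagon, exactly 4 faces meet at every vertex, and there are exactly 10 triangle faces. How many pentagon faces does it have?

Let x be the number of pentagons; then F = 10 + x.
Edge–face incidences: 2E = 3·10 + 5·x = 30 + 5x.
Every vertex has degree 4, so 4V = 2E.
Euler: V − E + F = 2 ⇒ (2E)/4 − E + (10 + x) = 2.
Multiply by 8: 2·(2E) − 4·(2E) + 8·(10 + x) = 16, i.e. 80 + 8x − 2·(30 + 5x) = 16.
Collecting terms: −2x + 20 = 16, so −2x = −4, so x = 2.
Then 2E = 30 + 5·2 = 40, so E = 20, V = 2E/4 = 10, F = 10 + 2 = 12.

2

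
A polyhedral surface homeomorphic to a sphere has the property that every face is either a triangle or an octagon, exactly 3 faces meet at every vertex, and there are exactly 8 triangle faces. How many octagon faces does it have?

Let x be the number of octagons; then F = 8 + x.
Edge–face incidences: 2E = 3·8 + 8·x = 24 + 8x.
Every vertex has degree 3, so 3V = 2E.
Euler: V − E + F = 2 ⇒ (2E)/3 − E + (8 + x) = 2.
Multiply by 6: 2·(2E) − 3·(2E) + 6·(8 + x) = 12, i.e. 48 + 6x − (24 + 8x) = 12.
Collecting terms: −2x + 24 = 12, so −2x = −12, so x = 6.
Then 2E = 24 + 8·6 = 72, so E = 36, V = 2E/3 = 24, F = 8 + 6 = 14.

6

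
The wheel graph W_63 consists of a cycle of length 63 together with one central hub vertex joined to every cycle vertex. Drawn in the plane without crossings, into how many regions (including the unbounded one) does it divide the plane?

W_63 has V = 63 + 1 = 64 vertices and E = 2·63 = 126 edges.
By Euler's formula F = 2 − V + E = 2 − 64 + 126 = 64.

64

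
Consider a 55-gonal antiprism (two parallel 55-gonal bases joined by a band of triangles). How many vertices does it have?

110

An antiprism on an n-gon has two n-gon caps and 2n triangles: V = 2·55 = 110, E = 4·55 = 220, F = 2·55 + 2 = 112.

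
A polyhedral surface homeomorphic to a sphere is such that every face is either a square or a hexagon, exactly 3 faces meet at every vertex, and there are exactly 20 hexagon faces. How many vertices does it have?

Let x be the number of squares; then F = 20 + x.
Edge–face incidences: 2E = 6·20 + 4·x = 120 + 4x.
Every vertex has degree 3, so 3V = 2E.
Euler: V − E + F = 2 ⇒ (2E)/3 − E + (20 + x) = 2.
Multiply by 6: 2·(2E) − 3·(2E) + 6·(20 + x) = 12, i.e. 120 + 6x − (120 + 4x) = 12.
Collecting terms: 2x = 12, so x = 6.
Then 2E = 120 + 4·6 = 144, so E = 72, V = 2E/3 = 48, F = 20 + 6 = 26.

48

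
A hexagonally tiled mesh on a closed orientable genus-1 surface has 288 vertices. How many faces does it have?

χ = 2 − 2·1 = 0, and every face is a hexagon so 6F = 2E.
V − E + F = 0 with E = 6F/2 gives 288 − (6/2 − 1)·F = 0, so F = 144 and E = 432.

144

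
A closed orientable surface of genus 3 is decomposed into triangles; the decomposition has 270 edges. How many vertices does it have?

χ = 2 − 2·3 = -4, and every face is a triangle so 3F = 2E.
F = 2E/3 = 180. Then V = -4 + E − F = -4 + 270 − 180 = 86.

86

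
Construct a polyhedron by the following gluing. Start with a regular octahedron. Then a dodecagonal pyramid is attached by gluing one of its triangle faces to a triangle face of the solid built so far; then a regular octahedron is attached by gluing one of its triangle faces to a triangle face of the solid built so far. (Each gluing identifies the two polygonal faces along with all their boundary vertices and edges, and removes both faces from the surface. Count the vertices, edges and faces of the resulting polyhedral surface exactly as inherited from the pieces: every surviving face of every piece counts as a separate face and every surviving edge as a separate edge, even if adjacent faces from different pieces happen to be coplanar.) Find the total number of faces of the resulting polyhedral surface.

25

A regular octahedron: V=6, E=12, F=8.
Attach a dodecagonal pyramid (V=13, E=24, F=13) along a 3-gon: merge 3 vertices and 3 edges, delete both glued faces → V=16, E=33, F=19.
Attach a regular octahedron (V=6, E=12, F=8) along a 3-gon: merge 3 vertices and 3 edges, delete both glued faces → V=19, E=42, F=25.
Check: V − E + F = 19 − 42 + 25 = 2.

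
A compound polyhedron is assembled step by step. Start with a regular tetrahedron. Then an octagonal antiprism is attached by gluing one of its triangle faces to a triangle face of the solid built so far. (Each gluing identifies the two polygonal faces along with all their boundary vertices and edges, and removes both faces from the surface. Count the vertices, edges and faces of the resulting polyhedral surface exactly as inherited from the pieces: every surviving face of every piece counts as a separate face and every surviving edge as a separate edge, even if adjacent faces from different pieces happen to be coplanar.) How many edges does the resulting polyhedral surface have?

A regular tetrahedron: V=4, E=6, F=4.
Attach an octagonal antiprism (V=16, E=32, F=18) along a 3-gon: merge 3 vertices and 3 edges, delete both glued faces → V=17, E=35, F=20.
Check: V − E + F = 17 − 35 + 20 = 2.

35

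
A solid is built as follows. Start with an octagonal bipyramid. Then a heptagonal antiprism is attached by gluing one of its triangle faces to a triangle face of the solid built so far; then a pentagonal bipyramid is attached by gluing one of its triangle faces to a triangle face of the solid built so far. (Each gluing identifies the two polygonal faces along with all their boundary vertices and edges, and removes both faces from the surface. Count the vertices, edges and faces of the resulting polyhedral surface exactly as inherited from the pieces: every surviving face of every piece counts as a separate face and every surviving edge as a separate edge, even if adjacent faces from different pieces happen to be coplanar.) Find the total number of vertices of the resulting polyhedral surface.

25

An octagonal bipyramid: V=10, E=24, F=16.
Attach a heptagonal antiprism (V=14, E=28, F=16) along a 3-gon: merge 3 vertices and 3 edges, delete both glued faces → V=21, E=49, F=30.
Attach a pentagonal bipyramid (V=7, E=15, F=10) along a 3-gon: merge 3 vertices and 3 edges, delete both glued faces → V=25, E=61, F=38.
Check: V − E + F = 25 − 61 + 38 = 2.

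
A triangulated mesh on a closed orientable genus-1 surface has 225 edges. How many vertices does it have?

χ = 2 − 2·1 = 0, and every face is a triangle so 3F = 2E.
F = 2E/3 = 150. Then V = 0 + E − F = 0 + 225 − 150 = 75.

75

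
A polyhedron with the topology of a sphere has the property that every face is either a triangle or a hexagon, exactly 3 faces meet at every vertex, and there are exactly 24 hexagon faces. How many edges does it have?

78

Let x be the number of triangles; then F = 24 + x.
Edge–face incidences: 2E = 6·24 + 3·x = 144 + 3x.
Every vertex has degree 3, so 3V = 2E.
Euler: V − E + F = 2 ⇒ (2E)/3 − E + (24 + x) = 2.
Multiply by 6: 2·(2E) − 3·(2E) + 6·(24 + x) = 12, i.e. 144 + 6x − (144 + 3x) = 12.
Collecting terms: 3x = 12, so x = 4.
Then 2E = 144 + 3·4 = 156, so E = 78, V = 2E/3 = 52, F = 24 + 4 = 28.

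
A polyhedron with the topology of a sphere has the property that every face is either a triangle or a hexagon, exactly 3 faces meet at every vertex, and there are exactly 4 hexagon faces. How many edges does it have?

18

Let x be the number of triangles; then F = 4 + x.
Edge–face incidences: 2E = 6·4 + 3·x = 24 + 3x.
Every vertex has degree 3, so 3V = 2E.
Euler: V − E + F = 2 ⇒ (2E)/3 − E + (4 + x) = 2.
Multiply by 6: 2·(2E) − 3·(2E) + 6·(4 + x) = 12, i.e. 24 + 6x − (24 + 3x) = 12.
Collecting terms: 3x = 12, so x = 4.
Then 2E = 24 + 3·4 = 36, so E = 18, V = 2E/3 = 12, F = 4 + 4 = 8.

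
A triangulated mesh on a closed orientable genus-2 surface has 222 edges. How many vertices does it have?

72

χ = 2 − 2·2 = -2, and every face is a triangle so 3F = 2E.
F = 2E/3 = 148. Then V = -2 + E − F = -2 + 222 − 148 = 72.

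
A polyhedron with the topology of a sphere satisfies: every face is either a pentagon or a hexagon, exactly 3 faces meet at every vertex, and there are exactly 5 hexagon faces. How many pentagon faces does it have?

Let x be the number of pentagons; then F = 5 + x.
Edge–face incidences: 2E = 6·5 + 5·x = 30 + 5x.
Every vertex has degree 3, so 3V = 2E.
Euler: V − E + F = 2 ⇒ (2E)/3 − E + (5 + x) = 2.
Multiply by 6: 2·(2E) − 3·(2E) + 6·(5 + x) = 12, i.e. 30 + 6x − (30 + 5x) = 12.
Collecting terms: x = 12.
Then 2E = 30 + 5·12 = 90, so E = 45, V = 2E/3 = 30, F = 5 + 12 = 17.

12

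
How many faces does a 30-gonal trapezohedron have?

60

The n-trapezohedron (dual of the n-antiprism) has V = 2·30 + 2 = 62, E = 4·30 = 120, F = 2·30 = 60.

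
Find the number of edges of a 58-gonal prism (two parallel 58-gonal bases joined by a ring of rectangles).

174

A prism on an n-gon has two n-gon bases and n rectangular sides: V = 2·58 = 116, E = 3·58 = 174, F = 58 + 2 = 60.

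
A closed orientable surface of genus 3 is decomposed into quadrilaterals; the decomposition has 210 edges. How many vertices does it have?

101

χ = 2 − 2·3 = -4, and every face is a square so 4F = 2E.
F = 2E/4 = 105. Then V = -4 + E − F = -4 + 210 − 105 = 101.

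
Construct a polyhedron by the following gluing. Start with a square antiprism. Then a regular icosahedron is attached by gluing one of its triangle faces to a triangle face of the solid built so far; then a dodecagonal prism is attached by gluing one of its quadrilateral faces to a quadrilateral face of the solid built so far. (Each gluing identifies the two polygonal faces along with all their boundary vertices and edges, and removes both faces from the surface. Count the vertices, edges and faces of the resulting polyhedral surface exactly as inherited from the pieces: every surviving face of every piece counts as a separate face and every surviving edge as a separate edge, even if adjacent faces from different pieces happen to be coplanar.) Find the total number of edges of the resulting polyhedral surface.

75

A square antiprism: V=8, E=16, F=10.
Attach a regular icosahedron (V=12, E=30, F=20) along a 3-gon: merge 3 vertices and 3 edges, delete both glued faces → V=17, E=43, F=28.
Attach a dodecagonal prism (V=24, E=36, F=14) along a 4-gon: merge 4 vertices and 4 edges, delete both glued faces → V=37, E=75, F=40.
Check: V − E + F = 37 − 75 + 40 = 2.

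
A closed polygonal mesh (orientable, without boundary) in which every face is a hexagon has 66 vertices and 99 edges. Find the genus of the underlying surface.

Every face is a hexagon and each edge borders two faces, so 6F = 2·99, giving F = 33.
χ = V − E + F = 66 − 99 + 33 = 0.
For a closed orientable surface χ = 2 − 2g, so g = (2 − (0))/2 = 1.

1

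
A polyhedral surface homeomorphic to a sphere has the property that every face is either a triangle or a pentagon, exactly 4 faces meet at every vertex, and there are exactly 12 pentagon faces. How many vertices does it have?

Let x be the number of triangles; then F = 12 + x.
Edge–face incidences: 2E = 5·12 + 3·x = 60 + 3x.
Every vertex has degree 4, so 4V = 2E.
Euler: V − E + F = 2 ⇒ (2E)/4 − E + (12 + x) = 2.
Multiply by 8: 2·(2E) − 4·(2E) + 8·(12 + x) = 16, i.e. 96 + 8x − 2·(60 + 3x) = 16.
Collecting terms: 2x − 24 = 16, so 2x = 40, so x = 20.
Then 2E = 60 + 3·20 = 120, so E = 60, V = 2E/4 = 30, F = 12 + 20 = 32.

30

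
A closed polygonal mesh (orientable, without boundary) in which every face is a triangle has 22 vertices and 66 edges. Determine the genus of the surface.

Every face is a triangle and each edge borders two faces, so 3F = 2·66, giving F = 44.
χ = V − E + F = 22 − 66 + 44 = 0.
For a closed orientable surface χ = 2 − 2g, so g = (2 − (0))/2 = 1.

1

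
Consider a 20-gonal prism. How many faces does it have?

A prism on an n-gon has two n-gon bases and n rectangular sides: V = 2·20 = 40, E = 3·20 = 60, F = 20 + 2 = 22.

22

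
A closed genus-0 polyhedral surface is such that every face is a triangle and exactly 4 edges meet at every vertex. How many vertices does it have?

Each face has 3 edges and each edge borders two faces, so 2E = 3F.
Each vertex has degree 4, so 4V = 2E and hence V = 3F/4.
Euler: V − E + F = 2 ⇒ (3F/4) − (3F/2) + F = 2.
Multiply by 8: (6 − 12 + 8)F = 16, i.e. 2F = 16.
So F = 8, E = 3·8/2 = 12, V = 3·8/4 = 6.

6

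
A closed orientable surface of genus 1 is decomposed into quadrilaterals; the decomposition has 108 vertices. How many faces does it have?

108

χ = 2 − 2·1 = 0, and every face is a square so 4F = 2E.
V − E + F = 0 with E = 4F/2 gives 108 − (4/2 − 1)·F = 0, so F = 108 and E = 216.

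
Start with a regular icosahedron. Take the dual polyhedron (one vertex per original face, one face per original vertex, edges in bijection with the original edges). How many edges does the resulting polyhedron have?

30

The base solid has V = 12, E = 30, F = 20.
The dual swaps V and F and preserves E: V′ = F = 20, E′ = E = 30, F′ = V = 12.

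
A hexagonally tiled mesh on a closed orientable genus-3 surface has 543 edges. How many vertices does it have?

χ = 2 − 2·3 = -4, and every face is a hexagon so 6F = 2E.
F = 2E/6 = 181. Then V = -4 + E − F = -4 + 543 − 181 = 358.

358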